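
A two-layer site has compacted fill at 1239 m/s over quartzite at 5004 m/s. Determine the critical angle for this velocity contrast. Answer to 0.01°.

14.34°

Critical incidence: sin θ_c = V₁/V₂ = 1239/5004 = 0.2476.
θ_c = arcsin 0.2476 = 14.34°.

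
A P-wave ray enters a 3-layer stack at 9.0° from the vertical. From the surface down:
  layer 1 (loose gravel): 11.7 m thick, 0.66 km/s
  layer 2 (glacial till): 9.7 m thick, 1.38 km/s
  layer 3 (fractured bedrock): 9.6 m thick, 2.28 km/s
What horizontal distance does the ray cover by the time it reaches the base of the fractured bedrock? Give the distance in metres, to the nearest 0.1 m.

p = sin θ₁/V₁ = sin 9.0°/0.66 = 2.3702e-01 s/km is conserved through the stack.
Layer 1: θ = 9.00°; offset = 11.7·tan 9.00° = 1.853 m.
Layer 2: sin θ = p·1.38 = 0.3271 → θ = 19.09°; offset = 9.7·tan 19.09° = 3.357 m.
Layer 3: sin θ = p·2.28 = 0.5404 → θ = 32.71°; offset = 9.6·tan 32.71° = 6.166 m.
Σ offsets = 11.376 m.

11.4 m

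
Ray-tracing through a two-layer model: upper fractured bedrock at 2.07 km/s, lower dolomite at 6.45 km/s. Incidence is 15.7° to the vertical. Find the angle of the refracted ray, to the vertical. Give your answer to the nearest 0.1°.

Snell's law: sin θ₂ = (V₂/V₁)·sin θ₁ = (6.45/2.07)·sin 15.7° = 0.8432.
θ₂ = sin⁻¹(0.8432) = 57.48° (from vertical).

57.5°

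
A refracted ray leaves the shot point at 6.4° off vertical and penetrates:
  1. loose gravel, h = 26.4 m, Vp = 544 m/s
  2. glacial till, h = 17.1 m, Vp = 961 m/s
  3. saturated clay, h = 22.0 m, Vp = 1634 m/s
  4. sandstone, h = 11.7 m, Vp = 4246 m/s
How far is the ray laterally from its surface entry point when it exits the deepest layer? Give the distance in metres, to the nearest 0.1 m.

34.9 m

Apply Snell's law at each interface; in layer i the horizontal offset is hᵢ·tan θᵢ.
Layer 1: θ = 6.40°; offset = 26.4·tan 6.40° = 2.961 m.
Layer 2: sin θ = 961·sin 6.4°/544 = 0.1969, θ = 11.36°; offset = 17.1·tan 11.36° = 3.434 m.
Layer 3: sin θ = 1634·sin 6.4°/544 = 0.3348, θ = 19.56°; offset = 22.0·tan 19.56° = 7.817 m.
Layer 4: sin θ = 4246·sin 6.4°/544 = 0.8700, θ = 60.46°; offset = 11.7·tan 60.46° = 20.648 m.
Σ offsets = 34.861 m.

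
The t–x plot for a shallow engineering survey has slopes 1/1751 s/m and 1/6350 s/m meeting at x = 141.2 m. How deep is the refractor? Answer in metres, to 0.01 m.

x_cross = 2h·√((V₂+V₁)/(V₂−V₁)) → h = x_cross / (2·√((V₂+V₁)/(V₂−V₁))).
√((V₂+V₁)/(V₂−V₁)) = √((6350+1751)/(6350−1751)) = 1.3272.
h = 141.2 / (2·1.3272) = 53.19 m.

53.19 m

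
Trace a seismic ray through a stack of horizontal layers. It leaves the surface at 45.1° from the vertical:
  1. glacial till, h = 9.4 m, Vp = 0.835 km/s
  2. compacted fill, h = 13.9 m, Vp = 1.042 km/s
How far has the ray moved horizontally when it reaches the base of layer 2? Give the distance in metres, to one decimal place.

p = sin θ₁/V₁ = sin 45.1°/0.835 = 8.4831e-01 s/km is conserved through the stack.
Layer 1: θ = 45.10°; offset = 9.4·tan 45.10° = 9.433 m.
Layer 2: sin θ = p·1.042 = 0.8839 → θ = 62.12°; offset = 13.9·tan 62.12° = 26.276 m.
Σ offsets = 35.709 m.

35.7 m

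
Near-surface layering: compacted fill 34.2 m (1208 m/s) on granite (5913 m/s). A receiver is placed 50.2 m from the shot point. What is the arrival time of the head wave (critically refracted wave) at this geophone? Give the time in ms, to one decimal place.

θ_c = arcsin(V₁/V₂) = arcsin(1208/5913) = 11.79°, cos θ_c = 0.9789.
Intercept time tᵢ = 2h cos θ_c / V₁ = 2·34.2·0.9789/1208 = 0.05543 s.
t = x/V₂ + tᵢ = 50.2/5913 + 0.05543 = 0.06392 s.

63.9 ms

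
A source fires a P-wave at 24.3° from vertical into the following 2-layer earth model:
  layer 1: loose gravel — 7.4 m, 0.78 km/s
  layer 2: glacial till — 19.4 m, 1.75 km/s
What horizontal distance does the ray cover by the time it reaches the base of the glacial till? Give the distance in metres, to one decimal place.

50.0 m

p = sin θ₁/V₁ = sin 24.3°/0.78 = 5.2758e-01 s/km is conserved through the stack.
Layer 1: θ = 24.30°; offset = 7.4·tan 24.30° = 3.341 m.
Layer 2: sin θ = p·1.75 = 0.9233 → θ = 67.41°; offset = 19.4·tan 67.41° = 46.626 m.
Σ offsets = 49.967 m.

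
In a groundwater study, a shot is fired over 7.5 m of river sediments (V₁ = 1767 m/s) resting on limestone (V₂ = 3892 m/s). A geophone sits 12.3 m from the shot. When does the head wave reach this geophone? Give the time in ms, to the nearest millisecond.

t = x/V₂ + 2h·√(V₂²−V₁²)/(V₁V₂).
√(V₂²−V₁²) = √(3892²−1767²) = 3467.8 m/s; delay term = 2·7.5·3467.8/(1767·3892) = 0.00756 s.
t = 12.3/3892 + 0.00756 = 0.01072 s.

11 ms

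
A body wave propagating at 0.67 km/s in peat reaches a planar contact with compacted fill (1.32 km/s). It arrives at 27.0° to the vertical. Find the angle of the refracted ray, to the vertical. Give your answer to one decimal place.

sin θ₁/V₁ = sin θ₂/V₂ ⇒ sin θ₂ = 1.32·sin 27.0°/0.67 = 1.32·0.4540/0.67 = 0.8944.
θ₂ = sin⁻¹(0.8944) = 63.44° (from vertical).

63.4°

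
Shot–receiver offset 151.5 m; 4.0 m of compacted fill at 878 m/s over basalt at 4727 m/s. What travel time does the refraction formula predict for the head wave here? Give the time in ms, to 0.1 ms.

41.0 ms

t = x/V₂ + 2h·√(V₂²−V₁²)/(V₁V₂).
√(V₂²−V₁²) = √(4727²−878²) = 4644.7 m/s; delay term = 2·4.0·4644.7/(878·4727) = 0.00895 s.
t = 151.5/4727 + 0.00895 = 0.04100 s.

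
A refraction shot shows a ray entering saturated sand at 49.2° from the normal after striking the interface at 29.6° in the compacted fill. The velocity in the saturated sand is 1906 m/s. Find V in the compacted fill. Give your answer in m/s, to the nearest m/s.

Snell's law: sin 29.6°/V₁ = sin 49.2°/V₂.
V₁ = V₂·sin 29.6°/sin 49.2° = 1906 × 0.6525 = 1243.67 m/s.

1244 m/s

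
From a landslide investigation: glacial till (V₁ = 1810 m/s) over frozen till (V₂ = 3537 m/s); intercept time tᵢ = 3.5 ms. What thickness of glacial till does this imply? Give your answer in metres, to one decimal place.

3.7 m

θ_c = arcsin(1810/3537) = 30.78°; cos θ_c = 0.8591.
tᵢ = 2h cos θ_c/V₁ ⇒ h = tᵢ·V₁/(2 cos θ_c) = 0.0035·1810/(2·0.8591) = 3.69 m.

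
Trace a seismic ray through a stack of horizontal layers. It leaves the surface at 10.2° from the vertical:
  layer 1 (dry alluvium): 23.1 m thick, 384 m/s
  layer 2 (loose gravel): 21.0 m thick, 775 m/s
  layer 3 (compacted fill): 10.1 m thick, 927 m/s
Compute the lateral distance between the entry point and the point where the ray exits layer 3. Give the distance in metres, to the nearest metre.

17 m

Apply Snell's law at each interface; in layer i the horizontal offset is hᵢ·tan θᵢ.
Layer 1: θ = 10.20°; offset = 23.1·tan 10.20° = 4.156 m.
Layer 2: sin θ = 775·sin 10.2°/384 = 0.3574, θ = 20.94°; offset = 21.0·tan 20.94° = 8.036 m.
Layer 3: sin θ = 927·sin 10.2°/384 = 0.4275, θ = 25.31°; offset = 10.1·tan 25.31° = 4.776 m.
Summing the layer offsets gives 16.969 m.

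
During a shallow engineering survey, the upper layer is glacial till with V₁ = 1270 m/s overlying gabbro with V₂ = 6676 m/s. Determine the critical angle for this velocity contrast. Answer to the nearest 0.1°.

Critical incidence: sin θ_c = V₁/V₂ = 1270/6676 = 0.1902.
θ_c = arcsin 0.1902 = 10.97°.

11.0°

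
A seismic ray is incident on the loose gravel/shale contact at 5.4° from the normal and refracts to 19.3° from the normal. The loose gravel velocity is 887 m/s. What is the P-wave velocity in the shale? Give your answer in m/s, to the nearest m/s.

sin 5.4° = 0.0941; sin 19.3° = 0.3305.
V₂ = V₁·(sin θ₂/sin θ₁) = 887·(0.3305/0.0941) = 3115.20 m/s.

3115 m/s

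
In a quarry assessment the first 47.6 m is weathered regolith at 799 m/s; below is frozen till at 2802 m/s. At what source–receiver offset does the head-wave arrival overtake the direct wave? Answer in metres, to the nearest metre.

128 m

θ_c = arcsin(799/2802) = 16.57°, so cos θ_c = 0.9585 and tᵢ = 2h cos θ_c/V₁ = 0.1142 s.
At crossover x/V₁ = x/V₂ + tᵢ ⇒ x = tᵢ/(1/V₁ − 1/V₂) = 0.11420/(1.2516e-03 − 3.5689e-04) = 127.65 m.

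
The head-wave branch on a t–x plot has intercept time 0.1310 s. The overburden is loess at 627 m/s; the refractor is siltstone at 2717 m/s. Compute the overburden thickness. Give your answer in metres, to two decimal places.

h = tᵢ·V₁·V₂ / (2·√(V₂²−V₁²)).
√(V₂²−V₁²) = √(2717² − 627²) = 2643.7 m/s.
h = 0.131 s × 627 × 2717 / (2 × 2643.7) = 42.21 m.

42.21 m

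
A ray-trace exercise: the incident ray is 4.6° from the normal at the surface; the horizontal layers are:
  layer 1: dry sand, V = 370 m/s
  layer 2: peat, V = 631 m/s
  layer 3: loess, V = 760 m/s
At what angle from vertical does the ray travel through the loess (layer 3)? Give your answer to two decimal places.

9.48°

Snell's law across each interface conserves sin θ / V, so sin θ_3 = V_3·sin θ₁/V₁.
sin θ_3 = 760 × sin 4.6° / 370 = 0.1647.
θ_3 = 9.48° from the vertical.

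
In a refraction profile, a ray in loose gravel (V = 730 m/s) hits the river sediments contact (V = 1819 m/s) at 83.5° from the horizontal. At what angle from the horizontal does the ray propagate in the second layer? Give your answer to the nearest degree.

Convert to the normal: θ₁ = 90° − 83.5° = 6.5°.
sin θ₁/V₁ = sin θ₂/V₂ ⇒ sin θ₂ = 1819·sin 6.5°/730 = 1819·0.1132/730 = 0.2821.
θ₂ = arcsin 0.2821 = 16.38° from the normal.
From the interface: 90° − 16.38° = 73.62°.

74°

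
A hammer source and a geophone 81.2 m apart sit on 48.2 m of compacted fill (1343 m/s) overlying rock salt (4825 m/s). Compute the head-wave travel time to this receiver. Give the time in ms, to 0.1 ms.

t = x/V₂ + 2h·√(V₂²−V₁²)/(V₁V₂).
√(V₂²−V₁²) = √(4825²−1343²) = 4634.3 m/s; delay term = 2·48.2·4634.3/(1343·4825) = 0.06894 s.
t = 81.2/4825 + 0.06894 = 0.08577 s.

85.8 ms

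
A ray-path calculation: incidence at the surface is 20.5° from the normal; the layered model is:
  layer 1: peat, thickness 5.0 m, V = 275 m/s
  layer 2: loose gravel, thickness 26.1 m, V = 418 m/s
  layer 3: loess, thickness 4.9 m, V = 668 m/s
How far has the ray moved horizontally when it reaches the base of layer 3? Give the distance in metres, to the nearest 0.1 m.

26.2 m

p = sin θ₁/V₁ = sin 20.5°/275 = 1.2735e-03 s/m is conserved through the stack.
Layer 1: θ = 20.50°; offset = 5.0·tan 20.50° = 1.869 m.
Layer 2: sin θ = p·418 = 0.5323 → θ = 32.16°; offset = 26.1·tan 32.16° = 16.412 m.
Layer 3: sin θ = p·668 = 0.8507 → θ = 58.29°; offset = 4.9·tan 58.29° = 7.930 m.
Summing the layer offsets gives 26.211 m.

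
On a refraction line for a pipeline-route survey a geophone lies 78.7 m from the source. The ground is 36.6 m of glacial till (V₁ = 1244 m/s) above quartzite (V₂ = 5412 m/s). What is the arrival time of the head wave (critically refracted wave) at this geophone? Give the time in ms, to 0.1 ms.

71.8 ms

θ_c = arcsin(V₁/V₂) = arcsin(1244/5412) = 13.29°, cos θ_c = 0.9732.
Intercept time tᵢ = 2h cos θ_c / V₁ = 2·36.6·0.9732/1244 = 0.05727 s.
t = x/V₂ + tᵢ = 78.7/5412 + 0.05727 = 0.07181 s.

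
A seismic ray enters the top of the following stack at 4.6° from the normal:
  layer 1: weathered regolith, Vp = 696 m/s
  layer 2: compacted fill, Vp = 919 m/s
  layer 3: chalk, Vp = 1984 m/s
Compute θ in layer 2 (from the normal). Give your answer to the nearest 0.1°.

6.1°

Ray parameter p = sin 4.6° / 696 = 1.1523e-04 s/m.
sin θ_2 = p·V_2 = 1.1523e-04 × 919 = 0.1059.
θ_2 = arcsin 0.1059 = 6.08°.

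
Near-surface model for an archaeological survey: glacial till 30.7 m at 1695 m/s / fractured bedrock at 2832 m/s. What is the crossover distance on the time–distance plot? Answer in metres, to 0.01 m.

θ_c = arcsin(1695/2832) = 36.76°, so cos θ_c = 0.8011 and tᵢ = 2h cos θ_c/V₁ = 0.0290 s.
At crossover x/V₁ = x/V₂ + tᵢ ⇒ x = tᵢ/(1/V₁ − 1/V₂) = 0.02902/(5.8997e-04 − 3.5311e-04) = 122.52 m.

122.52 m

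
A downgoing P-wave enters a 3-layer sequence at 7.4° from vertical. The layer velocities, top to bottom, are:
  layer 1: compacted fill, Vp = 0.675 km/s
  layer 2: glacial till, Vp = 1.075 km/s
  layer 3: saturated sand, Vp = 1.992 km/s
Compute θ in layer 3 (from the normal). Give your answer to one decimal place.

22.3°

Snell's law across each interface conserves sin θ / V, so sin θ_3 = V_3·sin θ₁/V₁.
sin θ_3 = 1.992 × sin 7.4° / 0.675 = 0.3801.
θ_3 = arcsin 0.3801 = 22.34°.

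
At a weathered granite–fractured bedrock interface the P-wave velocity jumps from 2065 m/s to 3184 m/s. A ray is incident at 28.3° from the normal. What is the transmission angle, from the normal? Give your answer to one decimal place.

47.0°

sin θ₁/V₁ = sin θ₂/V₂ ⇒ sin θ₂ = 3184·sin 28.3°/2065 = 3184·0.4741/2065 = 0.7310.
θ₂ = arcsin 0.7310 = 46.97° from the normal.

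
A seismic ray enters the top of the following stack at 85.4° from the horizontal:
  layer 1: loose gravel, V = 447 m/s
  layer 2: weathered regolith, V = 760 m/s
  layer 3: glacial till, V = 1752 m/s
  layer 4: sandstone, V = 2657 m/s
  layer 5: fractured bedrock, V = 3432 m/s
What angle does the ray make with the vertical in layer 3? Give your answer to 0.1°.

18.3°

From the normal: θ₁ = 90° − 85.4° = 4.6°.
Ray parameter p = sin 4.6° / 447 = 1.7942e-04 s/m.
sin θ_3 = p·V_3 = 1.7942e-04 × 1752 = 0.3143.
θ_3 = arcsin 0.3143 = 18.32°.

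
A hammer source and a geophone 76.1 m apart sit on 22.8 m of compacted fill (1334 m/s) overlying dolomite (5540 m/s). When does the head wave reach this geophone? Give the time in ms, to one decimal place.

46.9 ms

t = x/V₂ + 2h·√(V₂²−V₁²)/(V₁V₂).
√(V₂²−V₁²) = √(5540²−1334²) = 5377.0 m/s; delay term = 2·22.8·5377.0/(1334·5540) = 0.03318 s.
t = 76.1/5540 + 0.03318 = 0.04691 s.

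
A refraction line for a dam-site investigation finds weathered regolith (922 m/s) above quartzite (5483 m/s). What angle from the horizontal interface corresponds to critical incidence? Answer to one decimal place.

80.3°

At critical incidence the refracted ray runs along the interface (θ₂ = 90°), so sin θ_c = V₁/V₂.
θ_c = arcsin(922/5483) = arcsin 0.1682 = 9.68°.
Measured from the interface: 90° − 9.68° = 80.32°.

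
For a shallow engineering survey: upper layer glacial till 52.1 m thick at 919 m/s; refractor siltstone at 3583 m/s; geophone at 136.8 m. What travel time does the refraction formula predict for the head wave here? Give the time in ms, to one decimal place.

θ_c = arcsin(V₁/V₂) = arcsin(919/3583) = 14.86°, cos θ_c = 0.9665.
Intercept time tᵢ = 2h cos θ_c / V₁ = 2·52.1·0.9665/919 = 0.10959 s.
t = x/V₂ + tᵢ = 136.8/3583 + 0.10959 = 0.14777 s.

147.8 ms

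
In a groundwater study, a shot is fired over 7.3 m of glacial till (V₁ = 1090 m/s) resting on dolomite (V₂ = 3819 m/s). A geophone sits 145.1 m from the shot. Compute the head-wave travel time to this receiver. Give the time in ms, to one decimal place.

50.8 ms

t = x/V₂ + 2h·√(V₂²−V₁²)/(V₁V₂).
√(V₂²−V₁²) = √(3819²−1090²) = 3660.1 m/s; delay term = 2·7.3·3660.1/(1090·3819) = 0.01284 s.
t = 145.1/3819 + 0.01284 = 0.05083 s.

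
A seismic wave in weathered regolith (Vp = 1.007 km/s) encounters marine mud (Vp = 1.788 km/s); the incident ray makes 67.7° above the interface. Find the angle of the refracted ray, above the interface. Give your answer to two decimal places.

47.64°

Convert to the normal: θ₁ = 90° − 67.7° = 22.3°.
sin θ₁/V₁ = sin θ₂/V₂ ⇒ sin θ₂ = 1.788·sin 22.3°/1.007 = 1.788·0.3795/1.007 = 0.6738.
θ₂ = sin⁻¹(0.6738) = 42.36° (from vertical).
From the interface: 90° − 42.36° = 47.64°.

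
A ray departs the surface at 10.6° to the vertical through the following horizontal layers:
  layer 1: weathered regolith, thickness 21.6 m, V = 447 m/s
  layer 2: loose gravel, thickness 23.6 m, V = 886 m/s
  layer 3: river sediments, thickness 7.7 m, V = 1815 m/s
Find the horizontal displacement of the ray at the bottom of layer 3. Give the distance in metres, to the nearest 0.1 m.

Apply Snell's law at each interface; in layer i the horizontal offset is hᵢ·tan θᵢ.
Layer 1: θ = 10.60°; offset = 21.6·tan 10.60° = 4.042 m.
Layer 2: sin θ = 886·sin 10.6°/447 = 0.3646, θ = 21.38°; offset = 23.6·tan 21.38° = 9.241 m.
Layer 3: sin θ = 1815·sin 10.6°/447 = 0.7469, θ = 48.32°; offset = 7.7·tan 48.32° = 8.650 m.
Total horizontal offset = 21.933 m.

21.9 m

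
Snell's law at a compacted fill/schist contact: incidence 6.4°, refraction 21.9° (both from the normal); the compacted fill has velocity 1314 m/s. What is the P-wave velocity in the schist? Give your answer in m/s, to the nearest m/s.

Snell's law: sin 6.4°/V₁ = sin 21.9°/V₂.
V₂ = V₁·sin 21.9°/sin 6.4° = 1314 × 3.3461 = 4396.79 m/s.

4397 m/s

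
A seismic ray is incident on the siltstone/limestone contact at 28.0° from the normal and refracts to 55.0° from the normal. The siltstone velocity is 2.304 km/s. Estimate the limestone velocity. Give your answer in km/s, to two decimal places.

Snell's law: sin 28.0°/V₁ = sin 55.0°/V₂.
V₂ = V₁·sin 55.0°/sin 28.0° = 2.304 × 1.7448 = 4.02 km/s.

4.02 km/s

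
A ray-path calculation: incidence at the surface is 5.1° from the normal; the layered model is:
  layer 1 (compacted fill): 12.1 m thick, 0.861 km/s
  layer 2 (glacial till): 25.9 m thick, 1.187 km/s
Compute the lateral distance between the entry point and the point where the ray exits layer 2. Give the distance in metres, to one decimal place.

Ray parameter p = sin 5.1° / 0.861 km/s = 1.0325e-01 s/km.
Layer 1: θ = 5.10°; offset = 12.1·tan 5.10° = 1.080 m.
Layer 2: sin θ = p·1.187 = 0.1226 → θ = 7.04°; offset = 25.9·tan 7.04° = 3.198 m.
Summing the layer offsets gives 4.278 m.

4.3 m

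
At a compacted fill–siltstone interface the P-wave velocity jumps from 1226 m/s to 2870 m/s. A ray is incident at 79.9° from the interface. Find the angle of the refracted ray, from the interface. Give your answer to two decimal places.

Angle from the normal: 90° − 79.9° = 10.1°.
sin θ₁/V₁ = sin θ₂/V₂ ⇒ sin θ₂ = 2870·sin 10.1°/1226 = 2870·0.1754/1226 = 0.4105.
θ₂ = arcsin 0.4105 = 24.24° from the normal.
From the interface: 90° − 24.24° = 65.76°.

65.76°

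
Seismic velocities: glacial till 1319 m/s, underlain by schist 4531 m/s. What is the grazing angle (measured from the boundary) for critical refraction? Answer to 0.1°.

At critical incidence the refracted ray runs along the interface (θ₂ = 90°), so sin θ_c = V₁/V₂.
θ_c = arcsin(1319/4531) = arcsin 0.2911 = 16.92°.
Measured from the interface: 90° − 16.92° = 73.08°.

73.1°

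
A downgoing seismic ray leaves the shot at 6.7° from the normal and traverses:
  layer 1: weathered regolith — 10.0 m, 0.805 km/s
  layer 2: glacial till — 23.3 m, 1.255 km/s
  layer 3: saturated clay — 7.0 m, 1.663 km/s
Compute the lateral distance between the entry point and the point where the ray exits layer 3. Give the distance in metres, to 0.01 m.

7.22 m

Apply Snell's law at each interface; in layer i the horizontal offset is hᵢ·tan θᵢ.
Layer 1: θ = 6.70°; offset = 10.0·tan 6.70° = 1.1747 m.
Layer 2: sin θ = 1.255·sin 6.7°/0.805 = 0.1819, θ = 10.48°; offset = 23.3·tan 10.48° = 4.3099 m.
Layer 3: sin θ = 1.663·sin 6.7°/0.805 = 0.2410, θ = 13.95°; offset = 7.0·tan 13.95° = 1.7384 m.
Total horizontal offset = 7.2231 m.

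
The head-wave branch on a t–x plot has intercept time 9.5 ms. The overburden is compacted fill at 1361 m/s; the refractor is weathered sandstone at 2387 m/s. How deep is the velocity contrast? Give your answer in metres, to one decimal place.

7.9 m

h = tᵢ·V₁·V₂ / (2·√(V₂²−V₁²)).
√(V₂²−V₁²) = √(2387² − 1361²) = 1961.0 m/s.
h = 0.0095 s × 1361 × 2387 / (2 × 1961.0) = 7.87 m.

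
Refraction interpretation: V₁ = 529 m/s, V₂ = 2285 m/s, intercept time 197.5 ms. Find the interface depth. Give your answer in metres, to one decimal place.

53.7 m

θ_c = arcsin(529/2285) = 13.39°; cos θ_c = 0.9728.
tᵢ = 2h cos θ_c/V₁ ⇒ h = tᵢ·V₁/(2 cos θ_c) = 0.1975·529/(2·0.9728) = 53.70 m.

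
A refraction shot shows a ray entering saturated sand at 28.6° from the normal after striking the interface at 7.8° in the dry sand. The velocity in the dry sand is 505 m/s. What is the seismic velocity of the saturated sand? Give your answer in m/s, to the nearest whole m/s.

1781 m/s

sin 7.8° = 0.1357; sin 28.6° = 0.4787.
V₂ = V₁·(sin θ₂/sin θ₁) = 505·(0.4787/0.1357) = 1781.22 m/s.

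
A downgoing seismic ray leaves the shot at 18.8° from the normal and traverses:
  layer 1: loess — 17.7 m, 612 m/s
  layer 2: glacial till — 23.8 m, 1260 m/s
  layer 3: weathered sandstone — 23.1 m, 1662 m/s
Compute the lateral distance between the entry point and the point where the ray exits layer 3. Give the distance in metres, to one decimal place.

Apply Snell's law at each interface; in layer i the horizontal offset is hᵢ·tan θᵢ.
Layer 1: θ = 18.80°; offset = 17.7·tan 18.80° = 6.026 m.
Layer 2: sin θ = 1260·sin 18.8°/612 = 0.6635, θ = 41.57°; offset = 23.8·tan 41.57° = 21.106 m.
Layer 3: sin θ = 1662·sin 18.8°/612 = 0.8752, θ = 61.07°; offset = 23.1·tan 61.07° = 41.786 m.
Summing the layer offsets gives 68.917 m.

68.9 m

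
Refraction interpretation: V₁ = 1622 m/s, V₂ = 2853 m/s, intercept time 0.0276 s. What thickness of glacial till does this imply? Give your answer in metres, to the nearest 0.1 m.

27.2 m

h = tᵢ·V₁·V₂ / (2·√(V₂²−V₁²)).
√(V₂²−V₁²) = √(2853² − 1622²) = 2347.1 m/s.
h = 0.0276 s × 1622 × 2853 / (2 × 2347.1) = 27.21 m.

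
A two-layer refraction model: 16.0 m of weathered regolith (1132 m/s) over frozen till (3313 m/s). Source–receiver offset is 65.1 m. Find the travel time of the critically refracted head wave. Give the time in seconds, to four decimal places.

θ_c = arcsin(V₁/V₂) = arcsin(1132/3313) = 19.98°, cos θ_c = 0.9398.
Intercept time tᵢ = 2h cos θ_c / V₁ = 2·16.0·0.9398/1132 = 0.02657 s.
t = x/V₂ + tᵢ = 65.1/3313 + 0.02657 = 0.04622 s.

0.0462 s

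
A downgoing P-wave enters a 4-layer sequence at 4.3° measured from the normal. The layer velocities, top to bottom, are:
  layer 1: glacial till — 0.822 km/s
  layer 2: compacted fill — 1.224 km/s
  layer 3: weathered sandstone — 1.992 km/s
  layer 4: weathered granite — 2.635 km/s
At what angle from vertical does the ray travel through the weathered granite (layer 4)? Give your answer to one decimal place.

Snell's law across each interface conserves sin θ / V, so sin θ_4 = V_4·sin θ₁/V₁.
sin θ_4 = 2.635 × sin 4.3° / 0.822 = 0.2404.
θ_4 = arcsin 0.2404 = 13.91°.

13.9°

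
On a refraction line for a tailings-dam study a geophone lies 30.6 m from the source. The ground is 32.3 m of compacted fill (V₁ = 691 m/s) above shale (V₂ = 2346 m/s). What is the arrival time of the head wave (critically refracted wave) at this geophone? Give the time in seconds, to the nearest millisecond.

t = x/V₂ + 2h·√(V₂²−V₁²)/(V₁V₂).
√(V₂²−V₁²) = √(2346²−691²) = 2241.9 m/s; delay term = 2·32.3·2241.9/(691·2346) = 0.08934 s.
t = 30.6/2346 + 0.08934 = 0.10238 s.

0.102 s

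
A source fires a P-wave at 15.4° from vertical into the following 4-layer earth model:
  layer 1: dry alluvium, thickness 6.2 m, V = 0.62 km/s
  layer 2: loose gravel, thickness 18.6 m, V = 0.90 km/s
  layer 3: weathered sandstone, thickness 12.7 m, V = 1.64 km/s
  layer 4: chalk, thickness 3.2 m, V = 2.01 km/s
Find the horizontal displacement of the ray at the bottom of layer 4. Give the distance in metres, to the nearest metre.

Ray parameter p = sin 15.4° / 0.62 km/s = 4.2832e-01 s/km.
Layer 1: θ = 15.40°; offset = 6.2·tan 15.40° = 1.708 m.
Layer 2: sin θ = p·0.90 = 0.3855 → θ = 22.67°; offset = 18.6·tan 22.67° = 7.771 m.
Layer 3: sin θ = p·1.64 = 0.7024 → θ = 44.62°; offset = 12.7·tan 44.62° = 12.534 m.
Layer 4: sin θ = p·2.01 = 0.8609 → θ = 59.42°; offset = 3.2·tan 59.42° = 5.415 m.
Σ offsets = 27.427 m.

27 m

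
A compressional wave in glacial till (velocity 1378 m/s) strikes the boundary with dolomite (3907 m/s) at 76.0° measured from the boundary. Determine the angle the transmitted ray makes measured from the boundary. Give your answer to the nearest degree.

47°

Convert to the normal: θ₁ = 90° − 76.0° = 14.0°.
Snell's law: sin θ₂ = (V₂/V₁)·sin θ₁ = (3907/1378)·sin 14.0° = 0.6859.
θ₂ = arcsin 0.6859 = 43.31° from the normal.
From the interface: 90° − 43.31° = 46.69°.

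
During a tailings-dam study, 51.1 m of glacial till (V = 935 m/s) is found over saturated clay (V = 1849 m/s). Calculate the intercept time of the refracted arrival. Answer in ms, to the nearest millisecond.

94 ms

tᵢ = 2h·√(V₂²−V₁²)/(V₁V₂).
√(V₂²−V₁²) = √(1849²−935²) = 1595.2 m/s.
tᵢ = 2·51.1·1595.2/(935·1849) = 0.09430 s.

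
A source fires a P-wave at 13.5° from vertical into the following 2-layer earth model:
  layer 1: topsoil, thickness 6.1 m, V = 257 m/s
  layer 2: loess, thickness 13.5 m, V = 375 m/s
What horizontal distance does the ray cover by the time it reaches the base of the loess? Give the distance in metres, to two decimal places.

6.36 m

Apply Snell's law at each interface; in layer i the horizontal offset is hᵢ·tan θᵢ.
Layer 1: θ = 13.50°; offset = 6.1·tan 13.50° = 1.4645 m.
Layer 2: sin θ = 375·sin 13.5°/257 = 0.3406, θ = 19.92°; offset = 13.5·tan 19.92° = 4.8910 m.
Summing the layer offsets gives 6.3555 m.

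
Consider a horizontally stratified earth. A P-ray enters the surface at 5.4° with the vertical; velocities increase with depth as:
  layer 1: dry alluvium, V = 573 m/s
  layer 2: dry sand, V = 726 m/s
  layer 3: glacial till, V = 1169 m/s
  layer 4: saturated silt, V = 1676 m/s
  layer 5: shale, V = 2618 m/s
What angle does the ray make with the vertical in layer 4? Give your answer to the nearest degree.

Snell's law across each interface conserves sin θ / V, so sin θ_4 = V_4·sin θ₁/V₁.
sin θ_4 = 1676 × sin 5.4° / 573 = 0.2753.
θ_4 = 15.98° from the vertical.

16°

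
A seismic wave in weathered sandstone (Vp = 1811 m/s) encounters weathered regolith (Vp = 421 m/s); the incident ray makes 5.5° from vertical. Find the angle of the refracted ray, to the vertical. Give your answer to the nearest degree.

1°

sin θ₁/V₁ = sin θ₂/V₂ ⇒ sin θ₂ = 421·sin 5.5°/1811 = 421·0.0958/1811 = 0.0223.
θ₂ = arcsin 0.0223 = 1.28° from the normal.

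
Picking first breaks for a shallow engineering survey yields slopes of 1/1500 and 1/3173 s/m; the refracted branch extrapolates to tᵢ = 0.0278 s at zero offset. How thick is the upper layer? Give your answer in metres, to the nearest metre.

24 m

h = tᵢ·V₁·V₂ / (2·√(V₂²−V₁²)).
√(V₂²−V₁²) = √(3173² − 1500²) = 2796.1 m/s.
h = 0.0278 s × 1500 × 3173 / (2 × 2796.1) = 23.66 m.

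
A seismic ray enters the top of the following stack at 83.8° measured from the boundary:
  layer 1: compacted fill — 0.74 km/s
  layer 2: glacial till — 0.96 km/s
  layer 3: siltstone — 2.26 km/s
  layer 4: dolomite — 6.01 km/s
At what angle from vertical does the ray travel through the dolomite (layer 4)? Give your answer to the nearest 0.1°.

61.3°

From the normal: θ₁ = 90° − 83.8° = 6.2°.
Ray parameter p = sin 6.2° / 0.74 = 1.4595e-01 s/km.
sin θ_4 = p·V_4 = 1.4595e-01 × 6.01 = 0.8771.
θ_4 = 61.30° from the vertical.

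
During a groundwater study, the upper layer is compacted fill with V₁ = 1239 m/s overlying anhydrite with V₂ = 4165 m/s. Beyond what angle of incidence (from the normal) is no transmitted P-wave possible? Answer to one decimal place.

17.3°

At critical incidence the refracted ray runs along the interface (θ₂ = 90°), so sin θ_c = V₁/V₂.
θ_c = arcsin(1239/4165) = arcsin 0.2975 = 17.31°.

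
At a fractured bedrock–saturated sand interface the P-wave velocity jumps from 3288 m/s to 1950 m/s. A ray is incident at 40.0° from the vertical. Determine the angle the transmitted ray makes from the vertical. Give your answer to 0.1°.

22.4°

sin θ₁/V₁ = sin θ₂/V₂ ⇒ sin θ₂ = 1950·sin 40.0°/3288 = 1950·0.6428/3288 = 0.3812.
θ₂ = sin⁻¹(0.3812) = 22.41° (from vertical).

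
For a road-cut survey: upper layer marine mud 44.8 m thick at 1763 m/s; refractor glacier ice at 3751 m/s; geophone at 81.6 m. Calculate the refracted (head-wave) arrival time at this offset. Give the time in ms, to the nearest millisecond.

t = x/V₂ + 2h·√(V₂²−V₁²)/(V₁V₂).
√(V₂²−V₁²) = √(3751²−1763²) = 3310.9 m/s; delay term = 2·44.8·3310.9/(1763·3751) = 0.04486 s.
t = 81.6/3751 + 0.04486 = 0.06661 s.

67 ms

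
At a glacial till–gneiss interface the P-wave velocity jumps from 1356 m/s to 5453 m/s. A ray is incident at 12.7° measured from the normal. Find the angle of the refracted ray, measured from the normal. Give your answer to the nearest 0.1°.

sin θ₁/V₁ = sin θ₂/V₂ ⇒ sin θ₂ = 5453·sin 12.7°/1356 = 5453·0.2198/1356 = 0.8841.
θ₂ = arcsin 0.8841 = 62.14° from the normal.

62.1°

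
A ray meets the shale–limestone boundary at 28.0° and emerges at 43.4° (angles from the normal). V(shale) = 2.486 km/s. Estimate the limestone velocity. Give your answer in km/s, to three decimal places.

sin 28.0° = 0.4695; sin 43.4° = 0.6871.
V₂ = V₁·(sin θ₂/sin θ₁) = 2.486·(0.6871/0.4695) = 3.638 km/s.

3.638 km/s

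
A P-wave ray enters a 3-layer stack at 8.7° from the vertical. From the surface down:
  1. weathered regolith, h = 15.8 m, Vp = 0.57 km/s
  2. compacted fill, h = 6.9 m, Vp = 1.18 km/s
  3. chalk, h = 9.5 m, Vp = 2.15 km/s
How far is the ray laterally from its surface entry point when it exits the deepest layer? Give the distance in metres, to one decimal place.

Ray parameter p = sin 8.7° / 0.57 km/s = 2.6537e-01 s/km.
Layer 1: θ = 8.70°; offset = 15.8·tan 8.70° = 2.418 m.
Layer 2: sin θ = p·1.18 = 0.3131 → θ = 18.25°; offset = 6.9·tan 18.25° = 2.275 m.
Layer 3: sin θ = p·2.15 = 0.5705 → θ = 34.79°; offset = 9.5·tan 34.79° = 6.600 m.
Total horizontal offset = 11.293 m.

11.3 m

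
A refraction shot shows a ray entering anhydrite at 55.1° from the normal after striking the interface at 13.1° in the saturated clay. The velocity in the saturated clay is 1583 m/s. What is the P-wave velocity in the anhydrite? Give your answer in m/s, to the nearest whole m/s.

5728 m/s

sin 13.1° = 0.2267; sin 55.1° = 0.8202.
V₂ = V₁·(sin θ₂/sin θ₁) = 1583·(0.8202/0.2267) = 5728.18 m/s.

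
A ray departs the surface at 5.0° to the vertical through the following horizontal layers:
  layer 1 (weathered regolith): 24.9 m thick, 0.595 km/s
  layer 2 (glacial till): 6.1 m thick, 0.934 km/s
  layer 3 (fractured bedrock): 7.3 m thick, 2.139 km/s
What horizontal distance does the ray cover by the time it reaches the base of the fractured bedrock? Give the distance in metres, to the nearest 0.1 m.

Ray parameter p = sin 5.0° / 0.595 km/s = 1.4648e-01 s/km.
Layer 1: θ = 5.00°; offset = 24.9·tan 5.00° = 2.178 m.
Layer 2: sin θ = p·0.934 = 0.1368 → θ = 7.86°; offset = 6.1·tan 7.86° = 0.842 m.
Layer 3: sin θ = p·2.139 = 0.3133 → θ = 18.26°; offset = 7.3·tan 18.26° = 2.409 m.
Summing the layer offsets gives 5.429 m.

5.4 m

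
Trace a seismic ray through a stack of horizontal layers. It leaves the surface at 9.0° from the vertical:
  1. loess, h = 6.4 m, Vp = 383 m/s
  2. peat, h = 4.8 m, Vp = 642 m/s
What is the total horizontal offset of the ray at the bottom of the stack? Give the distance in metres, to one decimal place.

2.3 m

Ray parameter p = sin 9.0° / 383 m/s = 4.0845e-04 s/m.
Layer 1: θ = 9.00°; offset = 6.4·tan 9.00° = 1.014 m.
Layer 2: sin θ = p·642 = 0.2622 → θ = 15.20°; offset = 4.8·tan 15.20° = 1.304 m.
Σ offsets = 2.318 m.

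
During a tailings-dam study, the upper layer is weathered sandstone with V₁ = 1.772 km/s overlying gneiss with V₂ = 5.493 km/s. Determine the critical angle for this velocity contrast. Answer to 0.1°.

At critical incidence the refracted ray runs along the interface (θ₂ = 90°), so sin θ_c = V₁/V₂.
θ_c = arcsin(1.772/5.493) = arcsin 0.3226 = 18.82°.

18.8°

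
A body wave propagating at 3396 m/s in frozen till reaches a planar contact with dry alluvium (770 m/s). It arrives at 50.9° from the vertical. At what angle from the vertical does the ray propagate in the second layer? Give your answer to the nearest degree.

Snell's law: sin θ₂ = (V₂/V₁)·sin θ₁ = (770/3396)·sin 50.9° = 0.1760.
θ₂ = sin⁻¹(0.1760) = 10.13° (from vertical).

10°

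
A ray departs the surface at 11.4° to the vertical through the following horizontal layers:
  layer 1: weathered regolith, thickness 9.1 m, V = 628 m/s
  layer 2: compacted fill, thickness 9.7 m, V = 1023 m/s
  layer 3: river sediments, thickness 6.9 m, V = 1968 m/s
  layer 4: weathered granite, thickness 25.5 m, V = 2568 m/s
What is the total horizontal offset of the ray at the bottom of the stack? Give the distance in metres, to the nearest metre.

46 m

Apply Snell's law at each interface; in layer i the horizontal offset is hᵢ·tan θᵢ.
Layer 1: θ = 11.40°; offset = 9.1·tan 11.40° = 1.835 m.
Layer 2: sin θ = 1023·sin 11.4°/628 = 0.3220, θ = 18.78°; offset = 9.7·tan 18.78° = 3.299 m.
Layer 3: sin θ = 1968·sin 11.4°/628 = 0.6194, θ = 38.27°; offset = 6.9·tan 38.27° = 5.444 m.
Layer 4: sin θ = 2568·sin 11.4°/628 = 0.8083, θ = 53.93°; offset = 25.5·tan 53.93° = 35.002 m.
Total horizontal offset = 45.580 m.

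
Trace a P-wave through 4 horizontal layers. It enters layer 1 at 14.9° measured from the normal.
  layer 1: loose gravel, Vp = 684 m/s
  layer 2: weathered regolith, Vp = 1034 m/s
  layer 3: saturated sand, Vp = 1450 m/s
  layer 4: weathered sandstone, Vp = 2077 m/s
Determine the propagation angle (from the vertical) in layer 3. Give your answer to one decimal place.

Ray parameter p = sin 14.9° / 684 = 3.7593e-04 s/m.
sin θ_3 = p·V_3 = 3.7593e-04 × 1450 = 0.5451.
θ_3 = arcsin 0.5451 = 33.03°.

33.0°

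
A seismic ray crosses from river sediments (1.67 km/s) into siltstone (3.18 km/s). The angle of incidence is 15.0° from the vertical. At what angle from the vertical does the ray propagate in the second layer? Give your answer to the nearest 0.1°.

29.5°

Snell's law: sin θ₂ = (V₂/V₁)·sin θ₁ = (3.18/1.67)·sin 15.0° = 0.4928.
θ₂ = arcsin 0.4928 = 29.53° from the normal.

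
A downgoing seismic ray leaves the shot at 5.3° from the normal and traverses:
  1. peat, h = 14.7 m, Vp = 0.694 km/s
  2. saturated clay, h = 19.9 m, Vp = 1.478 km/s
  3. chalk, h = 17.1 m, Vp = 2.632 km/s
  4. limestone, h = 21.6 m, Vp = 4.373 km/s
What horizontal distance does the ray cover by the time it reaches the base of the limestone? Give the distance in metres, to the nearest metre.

27 m

p = sin θ₁/V₁ = sin 5.3°/0.694 = 1.3310e-01 s/km is conserved through the stack.
Layer 1: θ = 5.30°; offset = 14.7·tan 5.30° = 1.364 m.
Layer 2: sin θ = p·1.478 = 0.1967 → θ = 11.35°; offset = 19.9·tan 11.35° = 3.993 m.
Layer 3: sin θ = p·2.632 = 0.3503 → θ = 20.51°; offset = 17.1·tan 20.51° = 6.396 m.
Layer 4: sin θ = p·4.373 = 0.5820 → θ = 35.59°; offset = 21.6·tan 35.59° = 15.461 m.
Total horizontal offset = 27.213 m.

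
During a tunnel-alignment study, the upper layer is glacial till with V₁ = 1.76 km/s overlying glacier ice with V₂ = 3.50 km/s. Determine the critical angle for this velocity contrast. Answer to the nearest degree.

30°

At critical incidence the refracted ray runs along the interface (θ₂ = 90°), so sin θ_c = V₁/V₂.
θ_c = arcsin(1.76/3.50) = arcsin 0.5029 = 30.19°.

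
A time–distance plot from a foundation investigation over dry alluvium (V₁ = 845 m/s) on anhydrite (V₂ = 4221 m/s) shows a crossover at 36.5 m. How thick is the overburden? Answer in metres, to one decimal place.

14.9 m

x_cross = 2h·√((V₂+V₁)/(V₂−V₁)) → h = x_cross / (2·√((V₂+V₁)/(V₂−V₁))).
√((V₂+V₁)/(V₂−V₁)) = √((4221+845)/(4221−845)) = 1.2250.
h = 36.5 / (2·1.2250) = 14.90 m.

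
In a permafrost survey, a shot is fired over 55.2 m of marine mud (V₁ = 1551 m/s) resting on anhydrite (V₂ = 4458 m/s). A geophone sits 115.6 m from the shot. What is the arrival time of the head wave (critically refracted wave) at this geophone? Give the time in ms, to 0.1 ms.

t = x/V₂ + 2h·√(V₂²−V₁²)/(V₁V₂).
√(V₂²−V₁²) = √(4458²−1551²) = 4179.5 m/s; delay term = 2·55.2·4179.5/(1551·4458) = 0.06673 s.
t = 115.6/4458 + 0.06673 = 0.09266 s.

92.7 ms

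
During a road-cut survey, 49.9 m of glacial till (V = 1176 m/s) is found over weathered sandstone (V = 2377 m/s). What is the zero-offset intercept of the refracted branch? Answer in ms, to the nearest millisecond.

74 ms

θ_c = arcsin(V₁/V₂) = arcsin(1176/2377) = 29.65°; cos θ_c = 0.8690.
tᵢ = 2h·cos θ_c / V₁ = 2·49.9·0.8690 / 1176 = 0.07375 s.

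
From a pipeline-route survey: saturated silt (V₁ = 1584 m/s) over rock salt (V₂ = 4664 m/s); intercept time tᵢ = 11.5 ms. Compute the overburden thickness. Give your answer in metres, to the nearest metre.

θ_c = arcsin(1584/4664) = 19.85°; cos θ_c = 0.9406.
tᵢ = 2h cos θ_c/V₁ ⇒ h = tᵢ·V₁/(2 cos θ_c) = 0.0115·1584/(2·0.9406) = 9.68 m.

10 m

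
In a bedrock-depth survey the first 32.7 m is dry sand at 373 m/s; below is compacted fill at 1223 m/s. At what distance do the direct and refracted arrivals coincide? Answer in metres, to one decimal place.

x_cross = 2h·√((V₂+V₁)/(V₂−V₁)).
(V₂+V₁)/(V₂−V₁) = (1223+373)/(1223−373) = 1.8776; √ = 1.3703.
x_cross = 2·32.7·1.3703 = 89.62 m.

89.6 m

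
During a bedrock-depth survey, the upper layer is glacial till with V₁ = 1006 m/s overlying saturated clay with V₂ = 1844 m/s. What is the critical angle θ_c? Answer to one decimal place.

33.1°

Critical incidence: sin θ_c = V₁/V₂ = 1006/1844 = 0.5456.
θ_c = arcsin 0.5456 = 33.06°.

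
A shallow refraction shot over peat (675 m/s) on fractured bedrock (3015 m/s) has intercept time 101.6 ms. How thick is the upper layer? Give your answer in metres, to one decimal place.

35.2 m

h = tᵢ·V₁·V₂ / (2·√(V₂²−V₁²)).
√(V₂²−V₁²) = √(3015² − 675²) = 2938.5 m/s.
h = 0.1016 s × 675 × 3015 / (2 × 2938.5) = 35.18 m.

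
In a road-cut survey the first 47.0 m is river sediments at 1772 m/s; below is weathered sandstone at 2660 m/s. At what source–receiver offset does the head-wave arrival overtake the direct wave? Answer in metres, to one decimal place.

210.0 m

θ_c = arcsin(1772/2660) = 41.77°, so cos θ_c = 0.7458 and tᵢ = 2h cos θ_c/V₁ = 0.0396 s.
At crossover x/V₁ = x/V₂ + tᵢ ⇒ x = tᵢ/(1/V₁ − 1/V₂) = 0.03956/(5.6433e-04 − 3.7594e-04) = 210.00 m.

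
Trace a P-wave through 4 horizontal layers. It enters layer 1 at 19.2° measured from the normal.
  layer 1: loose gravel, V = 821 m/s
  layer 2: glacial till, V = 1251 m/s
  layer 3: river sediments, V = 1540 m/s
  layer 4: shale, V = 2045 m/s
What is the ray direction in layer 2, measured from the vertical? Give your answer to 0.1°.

30.1°

Snell's law across each interface conserves sin θ / V, so sin θ_2 = V_2·sin θ₁/V₁.
sin θ_2 = 1251 × sin 19.2° / 821 = 0.5011.
θ_2 = 30.07° from the vertical.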